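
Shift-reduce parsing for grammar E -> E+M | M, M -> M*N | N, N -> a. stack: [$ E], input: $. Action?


start symbol E on stack, input exhausted
Action: accept


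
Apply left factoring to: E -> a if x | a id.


Common prefix: 'a'
Factored: E -> a E', E' -> if x | id


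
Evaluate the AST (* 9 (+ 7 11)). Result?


Evaluate inner: (+ 7 11) = 18
Evaluate root: (* 9 18) = 162
Result: 162


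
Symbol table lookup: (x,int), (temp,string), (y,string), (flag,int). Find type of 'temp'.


Lookup 'temp' → type string


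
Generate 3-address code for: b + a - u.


Break into single-operator statements:
t1 = b + a
t2 = t1 - u


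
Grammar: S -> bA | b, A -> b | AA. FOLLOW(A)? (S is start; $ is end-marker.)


$ ∈ FOLLOW(S). For each A -> αBβ: add FIRST(β)\{ε} to FOLLOW(B); if β nullable, add FOLLOW(A).
FOLLOW(A) = {$, b}


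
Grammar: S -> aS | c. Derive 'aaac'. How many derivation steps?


Derivation: S => aS => aaS => aaaS => aaac
Steps: 4


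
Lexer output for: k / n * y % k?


Scan left to right, longest-match per lexeme
Tokens: ID(k), OP(/), ID(n), OP(*), ID(y), OP(%), ID(k)


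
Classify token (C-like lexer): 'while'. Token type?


Pattern: reserved word
Type: KEYWORD


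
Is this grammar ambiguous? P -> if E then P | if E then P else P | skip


dangling else: 'if E then if E then skip else skip' parses two ways
Ambiguous


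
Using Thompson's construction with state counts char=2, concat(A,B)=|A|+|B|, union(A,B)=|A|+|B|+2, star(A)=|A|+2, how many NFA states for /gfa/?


Syntax tree has 3 char leaf(s), 0 union(s), 0 star(s)
chars contribute 3×2 = 6; each union adds +2; each star adds +2
Total: 6 + 0 + 0 = 6 states


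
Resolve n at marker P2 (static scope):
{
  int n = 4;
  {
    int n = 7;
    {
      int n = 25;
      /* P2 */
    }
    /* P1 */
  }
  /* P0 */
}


n declared in the same block as P2
n = 25


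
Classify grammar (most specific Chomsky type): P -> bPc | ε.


Single nonterminal LHS, but b^n c^n is not regular
Classification: Type 2 (Context-Free)


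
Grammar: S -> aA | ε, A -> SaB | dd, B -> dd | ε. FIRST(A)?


Per alternative of A: FIRST(SaB) = {a}; FIRST(dd) = {d}
FIRST(A) = {a, d}


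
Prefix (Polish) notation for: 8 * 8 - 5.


left-to-right (same/higher precedence on left): tree is (- (* 8 8) 5)
Prefix: - * 8 8 5


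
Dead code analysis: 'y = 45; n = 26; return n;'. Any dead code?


y is assigned but never read
Dead: 'y = 45'


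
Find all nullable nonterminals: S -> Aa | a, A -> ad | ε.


A nonterminal is nullable iff some alternative derives ε (directly, or every symbol in it is nullable)
Nullable: {A}


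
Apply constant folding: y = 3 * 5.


3 * 5 = 15 at compile time
Optimized: y = 15


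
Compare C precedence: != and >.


'>' is relational (level 7); '!=' is equality (level 6)
Higher level binds tighter
'>' has higher precedence than '!='


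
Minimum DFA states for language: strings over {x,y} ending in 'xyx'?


Track the longest suffix of input matching a prefix of 'xyx': 4 classes (prefixes of length 0..3)
Minimal DFA: 4 states


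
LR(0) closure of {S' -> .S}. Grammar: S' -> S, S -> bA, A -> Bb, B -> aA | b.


Start: S' -> .S
For each item with dot before a nonterminal B, add B -> .γ for every B-production
Closure: [S' -> .S, S -> .bA]


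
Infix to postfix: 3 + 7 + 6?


Left to right (same or higher precedence on left)
Postfix: 3 7 + 6 +


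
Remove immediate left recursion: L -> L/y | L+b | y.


Left-recursive alternatives: L/y, L+b; non-recursive: y
Introduce L': L -> yL', L' -> /yL' | +bL' | ε


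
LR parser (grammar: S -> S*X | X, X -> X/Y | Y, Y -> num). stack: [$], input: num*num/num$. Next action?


no handle on stack; shift 'num'
Action: shift


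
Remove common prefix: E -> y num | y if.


Common prefix: 'y'
Factored: E -> y E', E' -> num | if


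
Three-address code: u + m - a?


Break into single-operator statements:
t1 = u + m
t2 = t1 - a


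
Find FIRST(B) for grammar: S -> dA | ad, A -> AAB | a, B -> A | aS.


Per alternative of B: FIRST(A) = {a}; FIRST(aS) = {a}
FIRST(B) = {a}


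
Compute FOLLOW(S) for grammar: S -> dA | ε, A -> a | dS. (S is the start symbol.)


$ ∈ FOLLOW(S). For each A -> αBβ: add FIRST(β)\{ε} to FOLLOW(B); if β nullable, add FOLLOW(A).
FOLLOW(S) = {$}


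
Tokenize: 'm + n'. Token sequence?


Scan left to right, longest-match per lexeme
Tokens: ID(m), OP(+), ID(n)


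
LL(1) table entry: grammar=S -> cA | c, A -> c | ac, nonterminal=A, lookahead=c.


For [A, c]: 'c' ∈ FIRST(c)
Entry: A -> c


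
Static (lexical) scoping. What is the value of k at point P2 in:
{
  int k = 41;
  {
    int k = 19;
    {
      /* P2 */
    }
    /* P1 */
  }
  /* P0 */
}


P2's block does not declare k; resolves to the enclosing declaration at depth 1
k = 19


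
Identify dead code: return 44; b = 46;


statement follows a return and is unreachable
Dead: 'b = 46'


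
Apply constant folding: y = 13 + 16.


13 + 16 = 29 at compile time
Optimized: y = 29


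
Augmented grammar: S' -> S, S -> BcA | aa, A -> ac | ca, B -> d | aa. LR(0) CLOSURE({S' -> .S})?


Start: S' -> .S
For each item with dot before a nonterminal B, add B -> .γ for every B-production
Closure: [S' -> .S, S -> .BcA, S -> .aa, B -> .d, B -> .aa]


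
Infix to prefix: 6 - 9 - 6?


left-to-right (same/higher precedence on left): tree is (- (- 6 9) 6)
Prefix: - - 6 9 6


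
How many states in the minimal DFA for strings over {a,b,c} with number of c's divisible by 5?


Track (count of c) mod 5: states 0..4, accept at 0
Minimal DFA: 5 states


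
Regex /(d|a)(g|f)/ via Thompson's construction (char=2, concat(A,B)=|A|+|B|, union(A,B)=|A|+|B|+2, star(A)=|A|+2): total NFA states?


Syntax tree has 4 char leaf(s), 2 union(s), 0 star(s)
chars contribute 4×2 = 8; each union adds +2; each star adds +2
Total: 8 + 4 + 0 = 12 states


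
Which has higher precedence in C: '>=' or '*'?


'*' is multiplicative (level 10); '>=' is relational (level 7)
Higher level binds tighter
'*' has higher precedence than '>='


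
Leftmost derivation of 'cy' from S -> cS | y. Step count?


Derivation: S => cS => cy
Steps: 2


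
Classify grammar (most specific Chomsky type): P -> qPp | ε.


Single nonterminal LHS, but q^n p^n is not regular
Classification: Type 2 (Context-Free)


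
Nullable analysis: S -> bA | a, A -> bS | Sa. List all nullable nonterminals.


A nonterminal is nullable iff some alternative derives ε (directly, or every symbol in it is nullable)
Nullable: {}


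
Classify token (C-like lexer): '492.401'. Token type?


Pattern: digits with a decimal point
Type: FLOAT_LITERAL


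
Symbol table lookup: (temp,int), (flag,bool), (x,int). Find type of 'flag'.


Lookup 'flag' → type bool


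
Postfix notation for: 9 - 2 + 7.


Left to right (same or higher precedence on left)
Postfix: 9 2 - 7 +


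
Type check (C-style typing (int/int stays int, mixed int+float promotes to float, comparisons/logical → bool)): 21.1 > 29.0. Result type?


Operand types: float > float
Rule: comparison yields bool
Result type: bool


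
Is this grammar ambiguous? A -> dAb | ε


balanced d^n…b^n: each string has a unique parse
Unambiguous


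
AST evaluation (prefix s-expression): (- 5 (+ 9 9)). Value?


Evaluate inner: (+ 9 9) = 18
Evaluate root: (- 5 18) = -13
Result: -13


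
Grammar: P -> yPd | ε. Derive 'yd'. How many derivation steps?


Derivation: P => yPd => yd
Steps: 2


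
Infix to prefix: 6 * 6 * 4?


left-to-right (same/higher precedence on left): tree is (* (* 6 6) 4)
Prefix: * * 6 6 4


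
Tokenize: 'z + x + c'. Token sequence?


Scan left to right, longest-match per lexeme
Tokens: ID(z), OP(+), ID(x), OP(+), ID(c)


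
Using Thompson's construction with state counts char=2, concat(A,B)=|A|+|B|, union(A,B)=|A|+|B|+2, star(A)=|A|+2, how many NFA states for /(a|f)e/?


Syntax tree has 3 char leaf(s), 1 union(s), 0 star(s)
chars contribute 3×2 = 6; each union adds +2; each star adds +2
Total: 6 + 2 + 0 = 8 states


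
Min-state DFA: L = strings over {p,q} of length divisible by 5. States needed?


Track length mod 5: states 0..4, accept at 0
Minimal DFA: 5 states


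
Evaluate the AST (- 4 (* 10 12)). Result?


Evaluate inner: (* 10 12) = 120
Evaluate root: (- 4 120) = -116
Result: -116


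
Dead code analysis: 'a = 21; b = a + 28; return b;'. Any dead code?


a is read by b's definition; b is returned
No dead code


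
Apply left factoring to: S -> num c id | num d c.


Common prefix: 'num'
Factored: S -> num S', S' -> c id | d c


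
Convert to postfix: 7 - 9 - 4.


Left to right (same or higher precedence on left)
Postfix: 7 9 - 4 -


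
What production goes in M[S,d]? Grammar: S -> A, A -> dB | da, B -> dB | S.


For [S, d]: 'd' ∈ FIRST(A)
Entry: S -> A


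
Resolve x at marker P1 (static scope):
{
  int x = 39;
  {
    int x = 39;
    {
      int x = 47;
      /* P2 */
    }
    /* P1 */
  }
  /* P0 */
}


x declared in the same block as P1
x = 39


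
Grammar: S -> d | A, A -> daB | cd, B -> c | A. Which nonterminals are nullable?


A nonterminal is nullable iff some alternative derives ε (directly, or every symbol in it is nullable)
Nullable: {}


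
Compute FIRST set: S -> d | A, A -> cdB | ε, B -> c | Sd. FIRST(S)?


Per alternative of S: FIRST(d) = {d}; FIRST(A) = {c, ε}
FIRST(S) = {c, d, ε}


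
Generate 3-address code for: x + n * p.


Break into single-operator statements:
t1 = n * p
t2 = x + t1


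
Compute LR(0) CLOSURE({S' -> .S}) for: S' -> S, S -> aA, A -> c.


Start: S' -> .S
For each item with dot before a nonterminal B, add B -> .γ for every B-production
Closure: [S' -> .S, S -> .aA]


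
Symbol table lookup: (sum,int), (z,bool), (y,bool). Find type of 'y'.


Lookup 'y' → type bool


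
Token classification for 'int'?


Pattern: reserved word
Type: KEYWORD


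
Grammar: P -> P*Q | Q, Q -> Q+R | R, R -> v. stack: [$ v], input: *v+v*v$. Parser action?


'v' on top is the handle for R -> v
Action: reduce (R -> v)


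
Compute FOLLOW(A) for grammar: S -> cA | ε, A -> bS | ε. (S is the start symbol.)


$ ∈ FOLLOW(S). For each A -> αBβ: add FIRST(β)\{ε} to FOLLOW(B); if β nullable, add FOLLOW(A).
FOLLOW(A) = {$}


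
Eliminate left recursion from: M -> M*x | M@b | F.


Left-recursive alternatives: M*x, M@b; non-recursive: F
Introduce M': M -> FM', M' -> *xM' | @bM' | ε


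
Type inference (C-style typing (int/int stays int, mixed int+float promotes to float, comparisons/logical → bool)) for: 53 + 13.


Operand types: int + int
Rule: mixed int/float promotes to float; int/int stays int
Result type: int


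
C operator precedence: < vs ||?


'<' is relational (level 7); '||' is logical OR (level 1)
Higher level binds tighter
'<' has higher precedence than '||'


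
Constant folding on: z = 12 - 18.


12 - 18 = -6 at compile time
Optimized: z = -6


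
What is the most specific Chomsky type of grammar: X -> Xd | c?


Left-linear: every RHS is a terminal or one nonterminal followed by a terminal
Classification: Type 3 (Regular)


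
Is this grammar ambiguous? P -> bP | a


right-linear, alternatives start with distinct terminals 'b' vs 'a': unique leftmost derivation
Unambiguous


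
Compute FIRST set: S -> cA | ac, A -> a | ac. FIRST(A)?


Per alternative of A: FIRST(a) = {a}; FIRST(ac) = {a}
FIRST(A) = {a}


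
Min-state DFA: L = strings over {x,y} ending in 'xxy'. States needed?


Track the longest suffix of input matching a prefix of 'xxy': 4 classes (prefixes of length 0..3)
Minimal DFA: 4 states


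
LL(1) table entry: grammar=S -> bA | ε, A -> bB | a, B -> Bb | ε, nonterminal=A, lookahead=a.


For [A, a]: 'a' ∈ FIRST(a)
Entry: A -> a


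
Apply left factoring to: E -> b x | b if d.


Common prefix: 'b'
Factored: E -> b E', E' -> x | if d


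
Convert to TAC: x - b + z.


Break into single-operator statements:
t1 = x - b
t2 = t1 + z


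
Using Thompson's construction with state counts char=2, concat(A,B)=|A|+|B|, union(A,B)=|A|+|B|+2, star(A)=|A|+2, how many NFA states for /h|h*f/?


Syntax tree has 3 char leaf(s), 1 union(s), 1 star(s)
chars contribute 3×2 = 6; each union adds +2; each star adds +2
Total: 6 + 2 + 2 = 10 states


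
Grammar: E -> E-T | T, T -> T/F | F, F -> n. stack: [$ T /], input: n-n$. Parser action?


no handle; shift 'n'
Action: shift


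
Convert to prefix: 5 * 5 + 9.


left-to-right (same/higher precedence on left): tree is (+ (* 5 5) 9)
Prefix: + * 5 5 9


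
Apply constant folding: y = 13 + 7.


13 + 7 = 20 at compile time
Optimized: y = 20


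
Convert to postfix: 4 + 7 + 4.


Left to right (same or higher precedence on left)
Postfix: 4 7 + 4 +


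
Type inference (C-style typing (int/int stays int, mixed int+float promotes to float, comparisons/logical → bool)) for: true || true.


Operand types: bool || bool
Rule: logical operators take bool operands and yield bool
Result type: bool


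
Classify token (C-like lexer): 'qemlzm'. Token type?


Pattern: letter/underscore followed by alphanumerics, not a keyword
Type: IDENTIFIER


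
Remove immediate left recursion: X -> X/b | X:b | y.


Left-recursive alternatives: X/b, X:b; non-recursive: y
Introduce X': X -> yX', X' -> /bX' | :bX' | ε


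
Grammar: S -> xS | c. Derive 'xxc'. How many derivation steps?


Derivation: S => xS => xxS => xxc
Steps: 3


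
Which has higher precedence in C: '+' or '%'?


'%' is multiplicative (level 10); '+' is additive (level 9)
Higher level binds tighter
'%' has higher precedence than '+'


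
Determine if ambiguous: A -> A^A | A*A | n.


'n^n*n' has two parse trees (no precedence encoded between ^ and *)
Ambiguous


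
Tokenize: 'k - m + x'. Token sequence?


Scan left to right, longest-match per lexeme
Tokens: ID(k), OP(-), ID(m), OP(+), ID(x)


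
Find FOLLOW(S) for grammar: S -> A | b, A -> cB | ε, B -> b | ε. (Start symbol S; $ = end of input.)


$ ∈ FOLLOW(S). For each A -> αBβ: add FIRST(β)\{ε} to FOLLOW(B); if β nullable, add FOLLOW(A).
FOLLOW(S) = {$}


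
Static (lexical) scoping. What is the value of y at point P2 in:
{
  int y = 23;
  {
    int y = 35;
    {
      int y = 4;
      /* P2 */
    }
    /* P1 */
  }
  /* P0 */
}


y declared in the same block as P2
y = 4


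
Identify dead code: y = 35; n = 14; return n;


y is assigned but never read
Dead: 'y = 35'


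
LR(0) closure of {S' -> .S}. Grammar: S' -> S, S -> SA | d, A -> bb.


Start: S' -> .S
For each item with dot before a nonterminal B, add B -> .γ for every B-production
Closure: [S' -> .S, S -> .SA, S -> .d]


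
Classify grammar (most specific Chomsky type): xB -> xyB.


LHS has context (more than one symbol) and |LHS| ≤ |RHS|
Classification: Type 1 (Context-Sensitive)


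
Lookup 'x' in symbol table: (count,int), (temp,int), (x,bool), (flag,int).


Lookup 'x' → type bool


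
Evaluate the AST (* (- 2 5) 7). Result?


Evaluate inner: (- 2 5) = -3
Evaluate root: (* -3 7) = -21
Result: -21


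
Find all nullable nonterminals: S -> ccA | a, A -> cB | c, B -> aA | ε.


A nonterminal is nullable iff some alternative derives ε (directly, or every symbol in it is nullable)
Nullable: {B}


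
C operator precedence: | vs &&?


'|' is bitwise OR (level 3); '&&' is logical AND (level 2)
Higher level binds tighter
'|' has higher precedence than '&&'


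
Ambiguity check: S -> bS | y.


right-linear, alternatives start with distinct terminals 'b' vs 'y': unique leftmost derivation
Unambiguous


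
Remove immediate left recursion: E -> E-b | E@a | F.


Left-recursive alternatives: E-b, E@a; non-recursive: F
Introduce E': E -> FE', E' -> -bE' | @aE' | ε


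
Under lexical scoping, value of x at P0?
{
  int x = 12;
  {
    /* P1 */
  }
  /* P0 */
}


x declared in the same block as P0
x = 12


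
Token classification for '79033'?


Pattern: digits only
Type: INTEGER_LITERAL


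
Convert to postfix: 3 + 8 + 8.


Left to right (same or higher precedence on left)
Postfix: 3 8 + 8 +


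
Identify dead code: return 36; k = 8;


statement follows a return and is unreachable
Dead: 'k = 8'


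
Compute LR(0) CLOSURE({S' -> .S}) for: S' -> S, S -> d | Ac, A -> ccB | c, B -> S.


Start: S' -> .S
For each item with dot before a nonterminal B, add B -> .γ for every B-production
Closure: [S' -> .S, S -> .d, S -> .Ac, A -> .ccB, A -> .c]


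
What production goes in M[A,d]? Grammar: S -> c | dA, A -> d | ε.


For [A, d]: 'd' ∈ FIRST(d)
Entry: A -> d


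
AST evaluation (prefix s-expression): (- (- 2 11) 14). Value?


Evaluate inner: (- 2 11) = -9
Evaluate root: (- -9 14) = -23
Result: -23


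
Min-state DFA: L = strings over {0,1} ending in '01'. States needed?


Track the longest suffix of input matching a prefix of '01': 3 classes (prefixes of length 0..2)
Minimal DFA: 3 states


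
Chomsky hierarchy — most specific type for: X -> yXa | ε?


Single nonterminal LHS, but y^n a^n is not regular
Classification: Type 2 (Context-Free)


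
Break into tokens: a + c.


Scan left to right, longest-match per lexeme
Tokens: ID(a), OP(+), ID(c)


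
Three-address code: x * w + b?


Break into single-operator statements:
t1 = x * w
t2 = t1 + b


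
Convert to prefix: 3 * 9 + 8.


left-to-right (same/higher precedence on left): tree is (+ (* 3 9) 8)
Prefix: + * 3 9 8


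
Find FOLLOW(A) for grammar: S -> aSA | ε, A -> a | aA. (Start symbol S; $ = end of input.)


$ ∈ FOLLOW(S). For each A -> αBβ: add FIRST(β)\{ε} to FOLLOW(B); if β nullable, add FOLLOW(A).
FOLLOW(A) = {$, a}


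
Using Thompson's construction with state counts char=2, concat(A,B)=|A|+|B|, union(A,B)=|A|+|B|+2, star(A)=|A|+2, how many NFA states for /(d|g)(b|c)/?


Syntax tree has 4 char leaf(s), 2 union(s), 0 star(s)
chars contribute 4×2 = 8; each union adds +2; each star adds +2
Total: 8 + 4 + 0 = 12 states


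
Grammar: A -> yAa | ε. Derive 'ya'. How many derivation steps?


Derivation: A => yAa => ya
Steps: 2


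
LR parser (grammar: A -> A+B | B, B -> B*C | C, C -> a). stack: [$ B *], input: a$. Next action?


no handle; shift 'a'
Action: shift


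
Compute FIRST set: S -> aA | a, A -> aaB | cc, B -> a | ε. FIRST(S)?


Per alternative of S: FIRST(aA) = {a}; FIRST(a) = {a}
FIRST(S) = {a}


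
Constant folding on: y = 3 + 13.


3 + 13 = 16 at compile time
Optimized: y = 16


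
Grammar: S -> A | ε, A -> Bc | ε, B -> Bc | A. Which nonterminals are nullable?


A nonterminal is nullable iff some alternative derives ε (directly, or every symbol in it is nullable)
Nullable: {A, B, S}


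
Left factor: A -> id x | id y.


Common prefix: 'id'
Factored: A -> id A', A' -> x | y


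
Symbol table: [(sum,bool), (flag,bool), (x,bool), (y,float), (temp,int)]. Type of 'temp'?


Lookup 'temp' → type int


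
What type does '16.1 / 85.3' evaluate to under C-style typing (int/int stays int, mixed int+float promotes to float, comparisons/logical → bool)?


Operand types: float / float
Rule: mixed int/float promotes to float; int/int stays int
Result type: float


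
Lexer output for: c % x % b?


Scan left to right, longest-match per lexeme
Tokens: ID(c), OP(%), ID(x), OP(%), ID(b)


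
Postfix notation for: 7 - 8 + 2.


Left to right (same or higher precedence on left)
Postfix: 7 8 - 2 +


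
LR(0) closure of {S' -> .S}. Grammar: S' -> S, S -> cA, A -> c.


Start: S' -> .S
For each item with dot before a nonterminal B, add B -> .γ for every B-production
Closure: [S' -> .S, S -> .cA]


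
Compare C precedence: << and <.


'<<' is shift (level 8); '<' is relational (level 7)
Higher level binds tighter
'<<' has higher precedence than '<'


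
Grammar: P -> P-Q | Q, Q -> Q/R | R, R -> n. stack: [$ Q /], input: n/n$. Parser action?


no handle; shift 'n'
Action: shift


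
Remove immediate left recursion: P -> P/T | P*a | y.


Left-recursive alternatives: P/T, P*a; non-recursive: y
Introduce P': P -> yP', P' -> /TP' | *aP' | ε


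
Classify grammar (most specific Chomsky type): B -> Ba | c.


Left-linear: every RHS is a terminal or one nonterminal followed by a terminal
Classification: Type 3 (Regular)


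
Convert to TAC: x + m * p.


Break into single-operator statements:
t1 = m * p
t2 = x + t1


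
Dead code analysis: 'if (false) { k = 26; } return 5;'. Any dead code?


condition is constant false, so the whole block is unreachable
Dead: 'if (false) { k = 26; }'


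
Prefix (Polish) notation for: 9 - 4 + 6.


left-to-right (same/higher precedence on left): tree is (+ (- 9 4) 6)
Prefix: + - 9 4 6


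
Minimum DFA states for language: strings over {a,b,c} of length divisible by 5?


Track length mod 5: states 0..4, accept at 0
Minimal DFA: 5 states


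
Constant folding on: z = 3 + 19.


3 + 19 = 22 at compile time
Optimized: z = 22


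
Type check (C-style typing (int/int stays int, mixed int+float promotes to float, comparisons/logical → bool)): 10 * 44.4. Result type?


Operand types: int * float
Rule: mixed int/float promotes to float; int/int stays int
Result type: float


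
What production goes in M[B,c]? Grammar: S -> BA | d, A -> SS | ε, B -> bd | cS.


For [B, c]: 'c' ∈ FIRST(cS)
Entry: B -> cS


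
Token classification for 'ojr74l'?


Pattern: letter/underscore followed by alphanumerics, not a keyword
Type: IDENTIFIER


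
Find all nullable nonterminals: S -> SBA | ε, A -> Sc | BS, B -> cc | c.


A nonterminal is nullable iff some alternative derives ε (directly, or every symbol in it is nullable)
Nullable: {S}


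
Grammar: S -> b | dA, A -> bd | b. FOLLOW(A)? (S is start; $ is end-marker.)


$ ∈ FOLLOW(S). For each A -> αBβ: add FIRST(β)\{ε} to FOLLOW(B); if β nullable, add FOLLOW(A).
FOLLOW(A) = {$}


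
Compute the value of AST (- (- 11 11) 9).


Evaluate inner: (- 11 11) = 0
Evaluate root: (- 0 9) = -9
Result: -9


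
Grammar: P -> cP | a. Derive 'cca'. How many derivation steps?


Derivation: P => cP => ccP => cca
Steps: 3


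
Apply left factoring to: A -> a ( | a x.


Common prefix: 'a'
Factored: A -> a A', A' -> ( | x


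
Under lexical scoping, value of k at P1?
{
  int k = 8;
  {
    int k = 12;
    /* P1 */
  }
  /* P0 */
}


k declared in the same block as P1
k = 12


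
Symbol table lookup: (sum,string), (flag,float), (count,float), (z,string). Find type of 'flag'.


Lookup 'flag' → type float


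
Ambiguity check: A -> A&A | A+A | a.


'a&a+a' has two parse trees (no precedence encoded between & and +)
Ambiguous


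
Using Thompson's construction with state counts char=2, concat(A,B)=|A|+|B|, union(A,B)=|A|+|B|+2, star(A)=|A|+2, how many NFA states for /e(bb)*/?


Syntax tree has 3 char leaf(s), 0 union(s), 1 star(s)
chars contribute 3×2 = 6; each union adds +2; each star adds +2
Total: 6 + 0 + 2 = 8 states


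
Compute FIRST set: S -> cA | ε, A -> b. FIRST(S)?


Per alternative of S: FIRST(cA) = {c}; FIRST(ε) = {ε}
FIRST(S) = {c, ε}


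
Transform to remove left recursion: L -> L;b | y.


Left-recursive alternatives: L;b; non-recursive: y
Introduce L': L -> yL', L' -> ;bL' | ε


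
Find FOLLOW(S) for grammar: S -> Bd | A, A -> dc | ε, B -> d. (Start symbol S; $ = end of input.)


$ ∈ FOLLOW(S). For each A -> αBβ: add FIRST(β)\{ε} to FOLLOW(B); if β nullable, add FOLLOW(A).
FOLLOW(S) = {$}


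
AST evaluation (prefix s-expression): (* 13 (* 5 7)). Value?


Evaluate inner: (* 5 7) = 35
Evaluate root: (* 13 35) = 455
Result: 455


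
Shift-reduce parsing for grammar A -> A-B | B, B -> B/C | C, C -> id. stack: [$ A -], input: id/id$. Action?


no handle ('A-' is not any RHS); shift 'id'
Action: shift


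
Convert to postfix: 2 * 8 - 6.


Left to right (same or higher precedence on left)
Postfix: 2 8 * 6 -


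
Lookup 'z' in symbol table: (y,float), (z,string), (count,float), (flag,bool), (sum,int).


Lookup 'z' → type string


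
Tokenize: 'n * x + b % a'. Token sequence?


Scan left to right, longest-match per lexeme
Tokens: ID(n), OP(*), ID(x), OP(+), ID(b), OP(%), ID(a)


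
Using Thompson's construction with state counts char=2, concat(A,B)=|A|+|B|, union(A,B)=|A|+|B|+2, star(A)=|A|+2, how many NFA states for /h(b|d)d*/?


Syntax tree has 4 char leaf(s), 1 union(s), 1 star(s)
chars contribute 4×2 = 8; each union adds +2; each star adds +2
Total: 8 + 2 + 2 = 12 states


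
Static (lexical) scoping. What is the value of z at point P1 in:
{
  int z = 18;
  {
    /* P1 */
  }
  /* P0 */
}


P1's block does not declare z; resolves to the enclosing declaration at depth 0
z = 18


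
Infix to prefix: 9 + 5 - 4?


left-to-right (same/higher precedence on left): tree is (- (+ 9 5) 4)
Prefix: - + 9 5 4


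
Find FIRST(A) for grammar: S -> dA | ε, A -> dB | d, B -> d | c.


Per alternative of A: FIRST(dB) = {d}; FIRST(d) = {d}
FIRST(A) = {d}


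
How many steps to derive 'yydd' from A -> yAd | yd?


Derivation: A => yAd => yydd
Steps: 2


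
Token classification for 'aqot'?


Pattern: letter/underscore followed by alphanumerics, not a keyword
Type: IDENTIFIER


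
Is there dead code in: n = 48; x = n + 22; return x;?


n is read by x's definition; x is returned
No dead code


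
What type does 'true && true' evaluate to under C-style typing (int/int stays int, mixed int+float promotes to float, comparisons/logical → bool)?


Operand types: bool && bool
Rule: logical operators take bool operands and yield bool
Result type: bool


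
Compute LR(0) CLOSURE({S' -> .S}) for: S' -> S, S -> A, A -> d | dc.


Start: S' -> .S
For each item with dot before a nonterminal B, add B -> .γ for every B-production
Closure: [S' -> .S, S -> .A, A -> .d, A -> .dc]


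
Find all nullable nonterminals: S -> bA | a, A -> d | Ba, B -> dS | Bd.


A nonterminal is nullable iff some alternative derives ε (directly, or every symbol in it is nullable)
Nullable: {}


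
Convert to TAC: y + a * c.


Break into single-operator statements:
t1 = a * c
t2 = y + t1


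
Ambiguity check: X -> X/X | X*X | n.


'n/n*n' has two parse trees (no precedence encoded between / and *)
Ambiguous


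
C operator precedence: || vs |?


'|' is bitwise OR (level 3); '||' is logical OR (level 1)
Higher level binds tighter
'|' has higher precedence than '||'


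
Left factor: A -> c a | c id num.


Common prefix: 'c'
Factored: A -> c A', A' -> a | id num


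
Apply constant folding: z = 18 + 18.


18 + 18 = 36 at compile time
Optimized: z = 36


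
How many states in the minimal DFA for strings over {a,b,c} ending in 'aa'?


Track the longest suffix of input matching a prefix of 'aa': 3 classes (prefixes of length 0..2)
Minimal DFA: 3 states


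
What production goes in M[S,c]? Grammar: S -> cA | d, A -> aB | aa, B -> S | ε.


For [S, c]: 'c' ∈ FIRST(cA)
Entry: S -> cA


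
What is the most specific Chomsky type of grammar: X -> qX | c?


Right-linear: every RHS is a terminal or a terminal followed by one nonterminal
Classification: Type 3 (Regular)


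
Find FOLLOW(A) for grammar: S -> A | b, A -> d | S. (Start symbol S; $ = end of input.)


$ ∈ FOLLOW(S). For each A -> αBβ: add FIRST(β)\{ε} to FOLLOW(B); if β nullable, add FOLLOW(A).
FOLLOW(A) = {$}


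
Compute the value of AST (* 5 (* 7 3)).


Evaluate inner: (* 7 3) = 21
Evaluate root: (* 5 21) = 105
Result: 105


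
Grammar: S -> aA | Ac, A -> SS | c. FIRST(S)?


Per alternative of S: FIRST(aA) = {a}; FIRST(Ac) = {a, c}
FIRST(S) = {a, c}


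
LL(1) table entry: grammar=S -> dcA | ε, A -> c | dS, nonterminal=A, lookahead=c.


For [A, c]: 'c' ∈ FIRST(c)
Entry: A -> c


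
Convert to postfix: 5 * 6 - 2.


Left to right (same or higher precedence on left)
Postfix: 5 6 * 2 -


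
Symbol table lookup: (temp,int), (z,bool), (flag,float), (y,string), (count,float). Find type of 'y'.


Lookup 'y' → type string


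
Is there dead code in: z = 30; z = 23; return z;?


first assignment to z is overwritten before any read
Dead: 'z = 30'


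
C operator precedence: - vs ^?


'-' is additive (level 9); '^' is bitwise XOR (level 4)
Higher level binds tighter
'-' has higher precedence than '^'


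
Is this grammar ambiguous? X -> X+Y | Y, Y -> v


precedence layered via separate nonterminal Y: deterministic
Unambiguous


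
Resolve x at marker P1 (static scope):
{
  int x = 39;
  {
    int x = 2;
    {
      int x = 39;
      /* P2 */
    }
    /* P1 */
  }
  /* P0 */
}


x declared in the same block as P1
x = 2


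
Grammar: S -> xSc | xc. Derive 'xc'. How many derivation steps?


Derivation: S => xc
Steps: 1


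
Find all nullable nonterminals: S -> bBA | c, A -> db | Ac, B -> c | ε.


A nonterminal is nullable iff some alternative derives ε (directly, or every symbol in it is nullable)
Nullable: {B}


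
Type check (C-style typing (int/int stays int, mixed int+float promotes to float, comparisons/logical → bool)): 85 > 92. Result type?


Operand types: int > int
Rule: comparison yields bool
Result type: bool


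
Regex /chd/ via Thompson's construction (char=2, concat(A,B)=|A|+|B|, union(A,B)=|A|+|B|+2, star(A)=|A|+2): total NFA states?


Syntax tree has 3 char leaf(s), 0 union(s), 0 star(s)
chars contribute 3×2 = 6; each union adds +2; each star adds +2
Total: 6 + 0 + 0 = 6 states


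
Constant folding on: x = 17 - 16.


17 - 16 = 1 at compile time
Optimized: x = 1


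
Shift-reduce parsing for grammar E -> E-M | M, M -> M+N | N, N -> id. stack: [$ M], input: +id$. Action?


shift '+' to continue M -> M+N
Action: shift


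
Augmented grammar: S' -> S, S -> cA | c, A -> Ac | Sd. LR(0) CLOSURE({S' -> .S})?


Start: S' -> .S
For each item with dot before a nonterminal B, add B -> .γ for every B-production
Closure: [S' -> .S, S -> .cA, S -> .c]


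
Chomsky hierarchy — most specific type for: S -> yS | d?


Right-linear: every RHS is a terminal or a terminal followed by one nonterminal
Classification: Type 3 (Regular)


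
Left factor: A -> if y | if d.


Common prefix: 'if'
Factored: A -> if A', A' -> y | d


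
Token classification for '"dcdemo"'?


Pattern: double-quoted sequence
Type: STRING_LITERAL


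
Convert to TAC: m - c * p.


Break into single-operator statements:
t1 = c * p
t2 = m - t1


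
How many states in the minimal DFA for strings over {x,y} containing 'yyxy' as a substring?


KMP-style automaton: 4 progress states + 1 absorbing accept = 5
Minimal DFA: 5 states


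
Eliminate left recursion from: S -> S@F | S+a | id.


Left-recursive alternatives: S@F, S+a; non-recursive: id
Introduce S': S -> idS', S' -> @FS' | +aS' | ε


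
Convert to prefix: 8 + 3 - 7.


left-to-right (same/higher precedence on left): tree is (- (+ 8 3) 7)
Prefix: - + 8 3 7


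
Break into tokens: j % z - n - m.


Scan left to right, longest-match per lexeme
Tokens: ID(j), OP(%), ID(z), OP(-), ID(n), OP(-), ID(m)


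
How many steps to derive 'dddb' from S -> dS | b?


Derivation: S => dS => ddS => dddS => dddb
Steps: 4


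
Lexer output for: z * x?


Scan left to right, longest-match per lexeme
Tokens: ID(z), OP(*), ID(x)


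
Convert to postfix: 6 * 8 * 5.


Left to right (same or higher precedence on left)
Postfix: 6 8 * 5 *


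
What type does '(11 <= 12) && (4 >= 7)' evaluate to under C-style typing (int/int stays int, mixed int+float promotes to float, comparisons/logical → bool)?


Operand types: bool && bool
Rule: logical operators take bool operands and yield bool
Result type: bool


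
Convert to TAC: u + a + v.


Break into single-operator statements:
t1 = u + a
t2 = t1 + v


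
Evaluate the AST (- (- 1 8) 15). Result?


Evaluate inner: (- 1 8) = -7
Evaluate root: (- -7 15) = -22
Result: -22


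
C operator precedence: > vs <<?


'<<' is shift (level 8); '>' is relational (level 7)
Higher level binds tighter
'<<' has higher precedence than '>'


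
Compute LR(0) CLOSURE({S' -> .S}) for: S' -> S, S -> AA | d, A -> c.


Start: S' -> .S
For each item with dot before a nonterminal B, add B -> .γ for every B-production
Closure: [S' -> .S, S -> .AA, S -> .d, A -> .c]


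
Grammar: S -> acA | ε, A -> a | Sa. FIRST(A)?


Per alternative of A: FIRST(a) = {a}; FIRST(Sa) = {a}
FIRST(A) = {a}


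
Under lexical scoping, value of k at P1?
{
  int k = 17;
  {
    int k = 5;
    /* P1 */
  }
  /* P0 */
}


k declared in the same block as P1
k = 5


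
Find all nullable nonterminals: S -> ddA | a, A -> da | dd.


A nonterminal is nullable iff some alternative derives ε (directly, or every symbol in it is nullable)
Nullable: {}


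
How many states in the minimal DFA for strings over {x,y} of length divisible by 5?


Track length mod 5: states 0..4, accept at 0
Minimal DFA: 5 states


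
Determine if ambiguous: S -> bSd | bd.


balanced b^n…d^n: each string has a unique parse
Unambiguous


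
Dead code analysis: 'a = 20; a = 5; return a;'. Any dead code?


first assignment to a is overwritten before any read
Dead: 'a = 20'


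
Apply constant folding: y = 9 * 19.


9 * 19 = 171 at compile time
Optimized: y = 171


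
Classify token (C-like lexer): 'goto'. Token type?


Pattern: reserved word
Type: KEYWORD


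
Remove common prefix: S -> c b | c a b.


Common prefix: 'c'
Factored: S -> c S', S' -> b | a b


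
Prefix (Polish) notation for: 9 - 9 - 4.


left-to-right (same/higher precedence on left): tree is (- (- 9 9) 4)
Prefix: - - 9 9 4


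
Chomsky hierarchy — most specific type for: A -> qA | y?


Right-linear: every RHS is a terminal or a terminal followed by one nonterminal
Classification: Type 3 (Regular)


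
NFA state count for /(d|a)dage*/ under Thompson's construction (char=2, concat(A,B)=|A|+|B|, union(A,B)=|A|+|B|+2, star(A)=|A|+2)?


Syntax tree has 6 char leaf(s), 1 union(s), 1 star(s)
chars contribute 6×2 = 12; each union adds +2; each star adds +2
Total: 12 + 2 + 2 = 16 states


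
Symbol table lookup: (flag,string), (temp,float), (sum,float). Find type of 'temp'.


Lookup 'temp' → type float


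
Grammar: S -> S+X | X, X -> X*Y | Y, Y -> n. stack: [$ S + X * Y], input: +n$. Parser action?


handle 'X*Y' on top
Action: reduce (X -> X*Y)


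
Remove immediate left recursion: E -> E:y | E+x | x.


Left-recursive alternatives: E:y, E+x; non-recursive: x
Introduce E': E -> xE', E' -> :yE' | +xE' | ε


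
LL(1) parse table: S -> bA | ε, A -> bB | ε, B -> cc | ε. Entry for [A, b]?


For [A, b]: 'b' ∈ FIRST(bB)
Entry: A -> bB


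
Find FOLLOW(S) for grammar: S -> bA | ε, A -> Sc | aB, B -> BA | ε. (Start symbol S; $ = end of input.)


$ ∈ FOLLOW(S). For each A -> αBβ: add FIRST(β)\{ε} to FOLLOW(B); if β nullable, add FOLLOW(A).
FOLLOW(S) = {$, c}


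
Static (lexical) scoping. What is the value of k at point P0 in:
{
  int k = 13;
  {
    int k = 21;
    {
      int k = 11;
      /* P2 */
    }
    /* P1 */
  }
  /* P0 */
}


k declared in the same block as P0
k = 13


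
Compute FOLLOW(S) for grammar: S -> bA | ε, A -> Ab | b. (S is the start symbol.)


$ ∈ FOLLOW(S). For each A -> αBβ: add FIRST(β)\{ε} to FOLLOW(B); if β nullable, add FOLLOW(A).
FOLLOW(S) = {$}


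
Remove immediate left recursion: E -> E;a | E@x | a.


Left-recursive alternatives: E;a, E@x; non-recursive: a
Introduce E': E -> aE', E' -> ;aE' | @xE' | ε


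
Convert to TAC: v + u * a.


Break into single-operator statements:
t1 = u * a
t2 = v + t1


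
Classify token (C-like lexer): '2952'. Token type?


Pattern: digits only
Type: INTEGER_LITERAL


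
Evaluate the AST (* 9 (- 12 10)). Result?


Evaluate inner: (- 12 10) = 2
Evaluate root: (* 9 2) = 18
Result: 18


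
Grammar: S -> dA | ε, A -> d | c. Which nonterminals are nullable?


A nonterminal is nullable iff some alternative derives ε (directly, or every symbol in it is nullable)
Nullable: {S}


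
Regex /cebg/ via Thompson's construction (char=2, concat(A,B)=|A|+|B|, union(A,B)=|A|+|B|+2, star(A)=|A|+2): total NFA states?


Syntax tree has 4 char leaf(s), 0 union(s), 0 star(s)
chars contribute 4×2 = 8; each union adds +2; each star adds +2
Total: 8 + 0 + 0 = 8 states


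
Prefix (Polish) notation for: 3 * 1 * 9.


left-to-right (same/higher precedence on left): tree is (* (* 3 1) 9)
Prefix: * * 3 1 9


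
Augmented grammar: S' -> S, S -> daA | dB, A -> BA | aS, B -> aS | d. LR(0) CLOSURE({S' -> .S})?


Start: S' -> .S
For each item with dot before a nonterminal B, add B -> .γ for every B-production
Closure: [S' -> .S, S -> .daA, S -> .dB]


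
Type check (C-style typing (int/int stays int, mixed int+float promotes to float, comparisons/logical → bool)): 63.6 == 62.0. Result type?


Operand types: float == float
Rule: comparison yields bool
Result type: bool


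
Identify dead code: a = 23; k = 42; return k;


a is assigned but never read
Dead: 'a = 23'


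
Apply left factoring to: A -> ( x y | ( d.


Common prefix: '('
Factored: A -> ( A', A' -> x y | d


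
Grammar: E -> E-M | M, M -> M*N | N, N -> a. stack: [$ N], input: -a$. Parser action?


'N' (not preceded by M*) is the handle for M -> N
Action: reduce (M -> N)


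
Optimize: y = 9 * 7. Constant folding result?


9 * 7 = 63 at compile time
Optimized: y = 63


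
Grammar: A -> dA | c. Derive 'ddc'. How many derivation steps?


Derivation: A => dA => ddA => ddc
Steps: 3


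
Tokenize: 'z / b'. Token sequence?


Scan left to right, longest-match per lexeme
Tokens: ID(z), OP(/), ID(b)


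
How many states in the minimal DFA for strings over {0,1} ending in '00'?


Track the longest suffix of input matching a prefix of '00': 3 classes (prefixes of length 0..2)
Minimal DFA: 3 states


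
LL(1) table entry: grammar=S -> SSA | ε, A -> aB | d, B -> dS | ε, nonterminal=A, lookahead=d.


For [A, d]: 'd' ∈ FIRST(d)
Entry: A -> d


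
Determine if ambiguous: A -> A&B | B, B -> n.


precedence layered via separate nonterminal B: deterministic
Unambiguous


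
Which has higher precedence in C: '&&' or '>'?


'>' is relational (level 7); '&&' is logical AND (level 2)
Higher level binds tighter
'>' has higher precedence than '&&'


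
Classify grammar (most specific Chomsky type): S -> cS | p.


Right-linear: every RHS is a terminal or a terminal followed by one nonterminal
Classification: Type 3 (Regular)


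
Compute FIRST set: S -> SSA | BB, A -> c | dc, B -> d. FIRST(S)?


Per alternative of S: FIRST(SSA) = {d}; FIRST(BB) = {d}
FIRST(S) = {d}


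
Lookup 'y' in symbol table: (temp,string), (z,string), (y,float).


Lookup 'y' → type float


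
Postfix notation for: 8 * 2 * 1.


Left to right (same or higher precedence on left)
Postfix: 8 2 * 1 *
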